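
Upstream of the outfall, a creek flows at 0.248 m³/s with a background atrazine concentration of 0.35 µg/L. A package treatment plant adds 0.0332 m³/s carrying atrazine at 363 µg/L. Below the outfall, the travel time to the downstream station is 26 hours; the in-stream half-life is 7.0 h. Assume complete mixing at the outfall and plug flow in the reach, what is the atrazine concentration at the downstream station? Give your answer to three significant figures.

Conservation of mass: C = (0.2480·0.3500 + 0.03320·363.0) / 0.2812 = 12.14/0.2812 = 43.17 µg/L.
Half-life 7.0 h → k = ln 2 / 7.0 = 0.09902 h⁻¹ = 2.377 d⁻¹.
Decay over the reach: 43.17·exp(−kt) = 43.17·0.07619 = 3.289 µg/L.

3.29 µg/L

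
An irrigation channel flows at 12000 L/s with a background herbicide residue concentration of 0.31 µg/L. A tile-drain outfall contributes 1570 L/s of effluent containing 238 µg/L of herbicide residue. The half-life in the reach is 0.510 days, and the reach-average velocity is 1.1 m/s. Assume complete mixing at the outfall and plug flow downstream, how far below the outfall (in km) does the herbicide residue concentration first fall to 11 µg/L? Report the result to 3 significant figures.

64.9 km

Mixed concentration C = ΣQC/ΣQ = (12000·0.3100 + 1570·238.0) / 13570 = 377400/13570 = 27.81 µg/L.
Half-life 0.510 d → k = ln 2 / 0.510 = 1.359 d⁻¹.
Set 27.81·exp(−k·t) = 11 → t = ln(27.81/11)/k = 58960 s = 16.38 h.
Distance = v·t = 1.1·58960 = 64860 m = 64.86 km.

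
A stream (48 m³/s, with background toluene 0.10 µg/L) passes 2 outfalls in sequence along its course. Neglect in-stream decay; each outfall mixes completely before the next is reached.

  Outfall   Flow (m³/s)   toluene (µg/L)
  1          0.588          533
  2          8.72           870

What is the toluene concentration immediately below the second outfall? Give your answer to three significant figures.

138 µg/L

Below outfall 1: Q → 48.59 m³/s, C = (48.00·0.1000 + 0.5880·533.0)/48.59 = 6.549 µg/L.
Below outfall 2: Q → 57.31 m³/s, C = (48.59·6.549 + 8.720·870.0)/57.31 = 137.9 µg/L.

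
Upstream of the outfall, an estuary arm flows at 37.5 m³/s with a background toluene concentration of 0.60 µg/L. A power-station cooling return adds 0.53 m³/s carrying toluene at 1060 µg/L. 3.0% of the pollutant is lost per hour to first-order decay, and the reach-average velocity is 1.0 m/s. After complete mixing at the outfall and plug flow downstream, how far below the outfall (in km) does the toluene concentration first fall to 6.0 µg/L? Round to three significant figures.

Mass balance: C = (37.50·0.6000 + 0.5300·1060) / 38.03 = 584.3/38.03 = 15.36 µg/L.
3.0%/h lost → k = −ln(1 − 0.03) = 0.03046 h⁻¹.
Set 15.36·exp(−k·t) = 6.0 → t = ln(15.36/6.0)/k = 111100 s = 30.87 h.
Distance = v·t = 1.0·111100 = 111100 m = 111.1 km.

111 km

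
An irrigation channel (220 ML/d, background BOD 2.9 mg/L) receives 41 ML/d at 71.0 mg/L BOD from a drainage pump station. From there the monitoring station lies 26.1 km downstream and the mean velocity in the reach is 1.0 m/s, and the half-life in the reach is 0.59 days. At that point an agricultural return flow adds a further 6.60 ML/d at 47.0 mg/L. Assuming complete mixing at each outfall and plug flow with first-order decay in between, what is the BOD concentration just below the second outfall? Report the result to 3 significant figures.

10.5 mg/L

Conservation of mass: C = (220.0·2.900 + 41.00·71.00) / 261.0 = 3549/261.0 = 13.60 mg/L; combined flow 261.0 ML/d.
Travel time t = 26.1·1000 / 1.0 = 26100 s = 7.250 h.
Half-life 0.59 d → k = ln 2 / 0.59 = 1.175 d⁻¹.
First-order decay: C = 13.60·exp(−k·t) = 13.60·0.7012 = 9.535 mg/L.
Second outfall: C = (261.0·9.535 + 6.600·47.00)/267.6 = 10.46 mg/L.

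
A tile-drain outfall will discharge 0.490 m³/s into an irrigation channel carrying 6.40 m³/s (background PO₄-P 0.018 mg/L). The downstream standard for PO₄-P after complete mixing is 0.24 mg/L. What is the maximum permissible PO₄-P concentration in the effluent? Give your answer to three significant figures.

3.14 mg/L

At the limit, (Qr·Cr + Qe·Cₑ)/(Qr + Qe) = 0.24:
Cₑ = (6.890·0.24 − 6.400·0.01800) / 0.4900 = 3.140 mg/L.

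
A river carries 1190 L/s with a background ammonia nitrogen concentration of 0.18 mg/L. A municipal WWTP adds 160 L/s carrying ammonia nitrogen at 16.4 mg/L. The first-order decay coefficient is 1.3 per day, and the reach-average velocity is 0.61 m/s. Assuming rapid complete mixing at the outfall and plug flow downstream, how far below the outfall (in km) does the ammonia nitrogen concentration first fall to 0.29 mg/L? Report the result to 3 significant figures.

80.3 km

Mixed concentration C = ΣQC/ΣQ = (1190·0.1800 + 160.0·16.40) / 1350 = 2838/1350 = 2.102 mg/L.
Set 2.102·exp(−k·t) = 0.29 → t = ln(2.102/0.29)/k = 131700 s = 36.57 h.
Distance = v·t = 0.61·131700 = 80310 m = 80.31 km.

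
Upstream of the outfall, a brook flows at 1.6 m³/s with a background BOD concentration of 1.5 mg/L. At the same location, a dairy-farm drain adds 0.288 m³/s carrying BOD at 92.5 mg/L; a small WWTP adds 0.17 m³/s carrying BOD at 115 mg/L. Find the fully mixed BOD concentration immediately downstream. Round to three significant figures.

23.6 mg/L

Flow-weighted average: C = (1.600·1.500 + 0.2880·92.50 + 0.1700·115.0) / 2.058 = 48.59/2.058 = 23.61 mg/L.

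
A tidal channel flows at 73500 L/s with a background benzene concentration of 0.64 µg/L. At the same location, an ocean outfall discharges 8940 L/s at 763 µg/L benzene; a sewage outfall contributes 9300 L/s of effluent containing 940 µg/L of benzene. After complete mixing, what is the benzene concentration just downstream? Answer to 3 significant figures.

Mass balance: C = (73500·0.6400 + 8940·763.0 + 9300·940.0) / 91740 = 15610000/91740 = 170.2 µg/L.

170 µg/L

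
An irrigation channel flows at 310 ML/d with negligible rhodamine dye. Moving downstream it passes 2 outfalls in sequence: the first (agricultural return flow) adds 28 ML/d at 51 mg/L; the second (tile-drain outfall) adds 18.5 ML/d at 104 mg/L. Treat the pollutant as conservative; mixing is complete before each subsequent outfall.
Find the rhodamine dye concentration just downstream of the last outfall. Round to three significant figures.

Below outfall 1: Q → 338.0 ML/d, C = (310.0·0 + 28.00·51.00)/338.0 = 4.225 mg/L.
Below outfall 2: Q → 356.5 ML/d, C = (338.0·4.225 + 18.50·104.0)/356.5 = 9.403 mg/L.

9.40 mg/L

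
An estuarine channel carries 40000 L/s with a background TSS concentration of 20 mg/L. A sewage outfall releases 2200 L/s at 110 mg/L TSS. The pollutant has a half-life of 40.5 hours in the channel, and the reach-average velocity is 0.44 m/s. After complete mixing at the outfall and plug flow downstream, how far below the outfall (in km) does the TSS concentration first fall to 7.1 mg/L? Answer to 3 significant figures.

Mass balance: C = (40000·20.00 + 2200·110.0) / 42200 = 1042000/42200 = 24.69 mg/L.
Half-life 40.5 h → k = ln 2 / 40.5 = 0.01711 h⁻¹ = 0.4108 d⁻¹.
Set 24.69·exp(−k·t) = 7.1 → t = ln(24.69/7.1)/k = 262200 s = 72.83 h.
Distance = v·t = 0.44·262200 = 115400 m = 115.4 km.

115 km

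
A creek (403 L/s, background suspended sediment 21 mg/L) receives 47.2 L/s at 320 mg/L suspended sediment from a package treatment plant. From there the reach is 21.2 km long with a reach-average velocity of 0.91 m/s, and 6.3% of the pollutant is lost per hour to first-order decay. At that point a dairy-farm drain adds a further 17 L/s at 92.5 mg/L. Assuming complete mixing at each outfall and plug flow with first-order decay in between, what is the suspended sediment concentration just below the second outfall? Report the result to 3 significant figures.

Flow-weighted average: C = (403.0·21.00 + 47.20·320.0) / 450.2 = 23570/450.2 = 52.35 mg/L; combined flow 450.2 L/s.
Travel time t = 21.2·1000 / 0.91 = 23300 s = 6.471 h.
6.3%/h lost → k = −ln(1 − 0.063) = 0.06507 h⁻¹.
First-order decay: C = 52.35·exp(−k·t) = 52.35·0.6563 = 34.36 mg/L.
At the second outfall, C = (450.2·34.36 + 17.00·92.50) / (450.2 + 17.00) = 36.47 mg/L.

36.5 mg/L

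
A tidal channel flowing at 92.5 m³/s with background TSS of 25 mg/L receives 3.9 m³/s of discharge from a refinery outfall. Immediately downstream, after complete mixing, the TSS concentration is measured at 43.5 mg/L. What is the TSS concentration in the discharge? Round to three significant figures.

Mass balance: 92.50·25.00 + 3.900·Cₑ = 96.40·43.50
→ Cₑ = (96.40·43.50 − 92.50·25.00) / 3.900 = 482.3 mg/L.

482 mg/L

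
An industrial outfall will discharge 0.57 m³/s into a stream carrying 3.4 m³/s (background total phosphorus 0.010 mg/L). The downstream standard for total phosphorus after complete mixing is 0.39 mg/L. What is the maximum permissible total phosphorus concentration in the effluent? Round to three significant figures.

At the limit, (Qr·Cr + Qe·Cₑ)/(Qr + Qe) = 0.39:
Cₑ = (3.970·0.39 − 3.400·0.01000) / 0.5700 = 2.657 mg/L.

2.66 mg/L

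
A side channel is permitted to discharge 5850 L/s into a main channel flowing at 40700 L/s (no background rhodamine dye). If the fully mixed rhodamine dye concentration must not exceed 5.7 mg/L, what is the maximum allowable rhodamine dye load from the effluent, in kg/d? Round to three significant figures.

22900 kg/d

Mass balance at the limit: 40700·0 + 5850·Cₑ = 46550·5.7 → Cₑ = 45.36 mg/L.
5850 L/s = 5.850 m³/s. Load = 5.850 m³/s × 45.36 g/m³ × 86 400 s/d = 22920 kg/d.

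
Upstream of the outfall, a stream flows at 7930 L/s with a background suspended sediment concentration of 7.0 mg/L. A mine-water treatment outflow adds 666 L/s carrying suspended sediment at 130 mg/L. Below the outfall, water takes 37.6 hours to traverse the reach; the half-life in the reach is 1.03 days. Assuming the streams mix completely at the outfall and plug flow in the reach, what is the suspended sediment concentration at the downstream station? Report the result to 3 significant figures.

After mixing, C = (7930·7.000 + 666.0·130.0) / 8596 = 142100/8596 = 16.53 mg/L.
Half-life 1.03 d → k = ln 2 / 1.03 = 0.6730 d⁻¹.
First-order decay: C = 16.53·exp(−k·t) = 16.53·0.3484 = 5.760 mg/L.

5.76 mg/L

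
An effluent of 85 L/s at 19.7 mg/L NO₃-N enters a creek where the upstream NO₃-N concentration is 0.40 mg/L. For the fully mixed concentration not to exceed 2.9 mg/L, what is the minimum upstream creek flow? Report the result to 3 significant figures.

Set C_mix = 2.9: (Q·0.4000 + 85.00·19.70) / (Q + 85.00) = 2.9
→ Q = 85.00·(19.70 − 2.9)/(2.9 − 0.4000) = 571.2 L/s.

571 L/s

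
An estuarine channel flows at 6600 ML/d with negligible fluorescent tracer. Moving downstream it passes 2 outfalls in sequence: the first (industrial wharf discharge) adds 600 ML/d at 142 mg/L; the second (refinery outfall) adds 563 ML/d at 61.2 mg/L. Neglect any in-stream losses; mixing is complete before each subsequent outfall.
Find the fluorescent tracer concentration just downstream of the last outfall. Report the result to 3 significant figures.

Outfall 1: combined Q = 7200 ML/d; C = (6600·0 + 600.0·142.0)/7200 = 11.83 mg/L.
Outfall 2: combined Q = 7763 ML/d; C = (7200·11.83 + 563.0·61.20)/7763 = 15.41 mg/L.

15.4 mg/L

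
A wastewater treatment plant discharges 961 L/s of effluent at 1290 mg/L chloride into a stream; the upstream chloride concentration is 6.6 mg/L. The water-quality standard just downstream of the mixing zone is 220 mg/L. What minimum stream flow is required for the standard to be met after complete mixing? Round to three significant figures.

4820 L/s

Set C_mix = 220: (Q·6.600 + 961.0·1290) / (Q + 961.0) = 220
→ Q = 961.0·(1290 − 220)/(220 − 6.600) = 4819 L/s.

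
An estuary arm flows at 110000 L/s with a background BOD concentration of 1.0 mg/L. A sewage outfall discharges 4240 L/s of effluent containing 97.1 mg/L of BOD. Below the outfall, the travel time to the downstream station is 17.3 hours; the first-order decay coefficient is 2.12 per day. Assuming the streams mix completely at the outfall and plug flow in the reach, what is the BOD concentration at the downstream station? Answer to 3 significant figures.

Mixed concentration C = ΣQC/ΣQ = (110000·1.000 + 4240·97.10) / 114200 = 521700/114200 = 4.567 mg/L.
Applying C = C₀e^(−kt): 4.567 × 0.2169 = 0.9907 mg/L.

0.991 mg/L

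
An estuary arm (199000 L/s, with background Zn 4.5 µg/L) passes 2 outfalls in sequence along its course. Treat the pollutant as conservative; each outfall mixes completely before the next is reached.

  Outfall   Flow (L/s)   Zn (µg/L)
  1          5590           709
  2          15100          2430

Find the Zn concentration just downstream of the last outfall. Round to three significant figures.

Outfall 1: combined Q = 204600 L/s; C = (199000·4.500 + 5590·709.0)/204600 = 23.75 µg/L.
Outfall 2: combined Q = 219700 L/s; C = (204600·23.75 + 15100·2430)/219700 = 189.1 µg/L.

189 µg/L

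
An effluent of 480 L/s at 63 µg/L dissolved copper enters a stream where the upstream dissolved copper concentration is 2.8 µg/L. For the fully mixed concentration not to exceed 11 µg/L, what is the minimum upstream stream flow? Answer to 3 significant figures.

Set C_mix = 11: (Q·2.800 + 480.0·63.00) / (Q + 480.0) = 11
→ Q = 480.0·(63.00 − 11)/(11 − 2.800) = 3044 L/s.

3040 L/s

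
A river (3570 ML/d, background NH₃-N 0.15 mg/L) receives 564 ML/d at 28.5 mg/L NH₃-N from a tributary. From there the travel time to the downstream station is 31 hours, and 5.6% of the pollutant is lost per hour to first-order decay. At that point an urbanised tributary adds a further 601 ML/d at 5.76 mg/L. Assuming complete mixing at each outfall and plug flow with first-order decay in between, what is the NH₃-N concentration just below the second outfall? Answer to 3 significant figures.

Flow-weighted average: C = (3570·0.1500 + 564.0·28.50) / 4134 = 16610/4134 = 4.018 mg/L; combined flow 4134 ML/d.
5.6%/h lost → k = −ln(1 − 0.056) = 0.05763 h⁻¹.
Applying C = C₀e^(−kt): 4.018 × 0.1675 = 0.6732 mg/L.
At the second outfall, C = (4134·0.6732 + 601.0·5.760) / (4134 + 601.0) = 1.319 mg/L.

1.32 mg/L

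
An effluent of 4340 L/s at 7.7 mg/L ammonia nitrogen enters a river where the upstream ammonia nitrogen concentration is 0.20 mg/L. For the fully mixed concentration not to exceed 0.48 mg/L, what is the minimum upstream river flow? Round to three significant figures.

Set C_mix = 0.48: (Q·0.2000 + 4340·7.700) / (Q + 4340) = 0.48
→ Q = 4340·(7.700 − 0.48)/(0.48 − 0.2000) = 111900 L/s.

112000 L/s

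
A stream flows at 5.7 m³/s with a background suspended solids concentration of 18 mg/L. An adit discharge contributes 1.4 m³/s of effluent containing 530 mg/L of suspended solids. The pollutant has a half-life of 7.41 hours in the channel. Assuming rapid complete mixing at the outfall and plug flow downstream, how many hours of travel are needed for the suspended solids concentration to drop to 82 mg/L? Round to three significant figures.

3.98 h

After mixing, C = (5.700·18.00 + 1.400·530.0) / 7.100 = 844.6/7.100 = 119.0 mg/L.
Half-life 7.41 h → k = ln 2 / 7.41 = 0.09354 h⁻¹ = 2.245 d⁻¹.
119.0·exp(−k·t) = 82 → t = ln(119.0/82)/k = 14320 s = 3.977 h.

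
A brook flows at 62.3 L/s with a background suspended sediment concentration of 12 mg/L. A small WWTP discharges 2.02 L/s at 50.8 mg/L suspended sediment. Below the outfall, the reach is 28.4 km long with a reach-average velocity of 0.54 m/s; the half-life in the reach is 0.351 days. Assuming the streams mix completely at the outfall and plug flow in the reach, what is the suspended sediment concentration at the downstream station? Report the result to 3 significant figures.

3.97 mg/L

Mass balance: C = (62.30·12.00 + 2.020·50.80) / 64.32 = 850.2/64.32 = 13.22 mg/L.
Travel time t = 28.4·1000 / 0.54 = 52590 s = 14.61 h.
Half-life 0.351 d → k = ln 2 / 0.351 = 1.975 d⁻¹.
Decay over the reach: 13.22·exp(−kt) = 13.22·0.3006 = 3.973 mg/L.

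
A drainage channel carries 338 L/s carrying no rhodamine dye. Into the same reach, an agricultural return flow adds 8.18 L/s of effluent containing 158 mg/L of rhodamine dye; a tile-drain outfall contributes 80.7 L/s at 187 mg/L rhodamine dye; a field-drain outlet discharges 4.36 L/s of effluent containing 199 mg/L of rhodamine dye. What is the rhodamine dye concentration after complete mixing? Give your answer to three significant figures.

40.0 mg/L

Mixed concentration C = ΣQC/ΣQ = (338.0·0 + 8.180·158.0 + 80.70·187.0 + 4.360·199.0) / 431.2 = 17250/431.2 = 40.00 mg/L.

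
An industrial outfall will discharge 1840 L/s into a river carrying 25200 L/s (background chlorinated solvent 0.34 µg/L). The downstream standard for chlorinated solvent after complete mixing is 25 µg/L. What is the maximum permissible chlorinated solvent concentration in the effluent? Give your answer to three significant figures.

At the limit, (Qr·Cr + Qe·Cₑ)/(Qr + Qe) = 25:
Cₑ = (27040·25 − 25200·0.3400) / 1840 = 362.7 µg/L.

363 µg/L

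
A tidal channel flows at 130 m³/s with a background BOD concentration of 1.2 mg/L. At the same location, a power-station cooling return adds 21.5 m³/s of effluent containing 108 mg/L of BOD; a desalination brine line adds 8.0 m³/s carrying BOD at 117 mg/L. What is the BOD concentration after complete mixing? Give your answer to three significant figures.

21.4 mg/L

After mixing, C = (130.0·1.200 + 21.50·108.0 + 8.000·117.0) / 159.5 = 3414/159.5 = 21.40 mg/L.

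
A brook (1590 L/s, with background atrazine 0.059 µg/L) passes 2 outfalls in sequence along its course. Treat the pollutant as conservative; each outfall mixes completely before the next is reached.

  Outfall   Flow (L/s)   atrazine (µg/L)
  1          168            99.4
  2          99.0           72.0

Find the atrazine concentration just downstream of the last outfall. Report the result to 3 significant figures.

Outfall 1: combined Q = 1758 L/s; C = (1590·0.05900 + 168.0·99.40)/1758 = 9.552 µg/L.
Outfall 2: combined Q = 1857 L/s; C = (1758·9.552 + 99.00·72.00)/1857 = 12.88 µg/L.

12.9 µg/L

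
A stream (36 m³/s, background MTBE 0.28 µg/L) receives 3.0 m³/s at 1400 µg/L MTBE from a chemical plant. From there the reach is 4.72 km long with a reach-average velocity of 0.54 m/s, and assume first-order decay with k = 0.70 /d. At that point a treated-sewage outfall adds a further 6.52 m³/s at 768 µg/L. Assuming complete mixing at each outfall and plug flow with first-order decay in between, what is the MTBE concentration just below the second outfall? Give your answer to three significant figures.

Mixed concentration C = ΣQC/ΣQ = (36.00·0.2800 + 3.000·1400) / 39.00 = 4210/39.00 = 108.0 µg/L; combined flow 39.00 m³/s.
Travel time t = 4.72·1000 / 0.54 = 8741 s = 2.428 h.
First-order decay: C = 108.0·exp(−k·t) = 108.0·0.9316 = 100.6 µg/L.
Second outfall: C = (39.00·100.6 + 6.520·768.0)/45.52 = 196.2 µg/L.

196 µg/L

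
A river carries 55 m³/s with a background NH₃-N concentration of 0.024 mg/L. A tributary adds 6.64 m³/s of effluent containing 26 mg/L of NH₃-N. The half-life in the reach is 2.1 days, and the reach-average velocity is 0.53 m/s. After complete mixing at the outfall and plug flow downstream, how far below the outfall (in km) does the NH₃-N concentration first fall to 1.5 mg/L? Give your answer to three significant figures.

Flow-weighted average: C = (55.00·0.02400 + 6.640·26.00) / 61.64 = 174.0/61.64 = 2.822 mg/L.
Half-life 2.1 d → k = ln 2 / 2.1 = 0.3301 d⁻¹.
Set 2.822·exp(−k·t) = 1.5 → t = ln(2.822/1.5)/k = 165400 s = 45.96 h.
Distance = v·t = 0.53·165400 = 87690 m = 87.69 km.

87.7 km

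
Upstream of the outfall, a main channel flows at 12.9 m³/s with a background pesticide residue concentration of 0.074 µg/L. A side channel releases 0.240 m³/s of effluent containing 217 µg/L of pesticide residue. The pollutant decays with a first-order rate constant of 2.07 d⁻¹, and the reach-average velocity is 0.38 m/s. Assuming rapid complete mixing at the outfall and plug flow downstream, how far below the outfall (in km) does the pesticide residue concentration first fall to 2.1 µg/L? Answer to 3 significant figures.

Mass balance: C = (12.90·0.07400 + 0.2400·217.0) / 13.14 = 53.03/13.14 = 4.036 µg/L.
Set 4.036·exp(−k·t) = 2.1 → t = ln(4.036/2.1)/k = 27270 s = 7.575 h.
Distance = v·t = 0.38·27270 = 10360 m = 10.36 km.

10.4 km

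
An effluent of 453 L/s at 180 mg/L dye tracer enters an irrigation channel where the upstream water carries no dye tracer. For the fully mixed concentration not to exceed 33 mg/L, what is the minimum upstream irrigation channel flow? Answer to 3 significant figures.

2020 L/s

Set C_mix = 33: (Q·0 + 453.0·180.0) / (Q + 453.0) = 33
→ Q = 453.0·(180.0 − 33)/(33 − 0) = 2018 L/s.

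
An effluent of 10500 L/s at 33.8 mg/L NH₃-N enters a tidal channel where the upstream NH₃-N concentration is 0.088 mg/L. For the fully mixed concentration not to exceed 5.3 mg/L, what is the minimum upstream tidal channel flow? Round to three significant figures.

Set C_mix = 5.3: (Q·0.08800 + 10500·33.80) / (Q + 10500) = 5.3
→ Q = 10500·(33.80 − 5.3)/(5.3 − 0.08800) = 57420 L/s.

57400 L/s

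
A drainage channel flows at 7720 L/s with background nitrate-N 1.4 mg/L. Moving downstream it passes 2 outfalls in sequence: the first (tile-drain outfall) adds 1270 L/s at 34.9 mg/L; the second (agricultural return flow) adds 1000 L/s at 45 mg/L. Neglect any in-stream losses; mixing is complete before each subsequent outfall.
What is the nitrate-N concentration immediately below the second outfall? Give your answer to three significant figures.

Below outfall 1: Q → 8990 L/s, C = (7720·1.400 + 1270·34.90)/8990 = 6.132 mg/L.
Below outfall 2: Q → 9990 L/s, C = (8990·6.132 + 1000·45.00)/9990 = 10.02 mg/L.

10.0 mg/L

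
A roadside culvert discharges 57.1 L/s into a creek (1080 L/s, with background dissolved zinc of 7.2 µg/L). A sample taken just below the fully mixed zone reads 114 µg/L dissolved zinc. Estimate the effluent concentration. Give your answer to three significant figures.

Mass balance: 1080·7.200 + 57.10·Cₑ = 1137·114.0
→ Cₑ = (1137·114.0 − 1080·7.200) / 57.10 = 2134 µg/L.

2130 µg/L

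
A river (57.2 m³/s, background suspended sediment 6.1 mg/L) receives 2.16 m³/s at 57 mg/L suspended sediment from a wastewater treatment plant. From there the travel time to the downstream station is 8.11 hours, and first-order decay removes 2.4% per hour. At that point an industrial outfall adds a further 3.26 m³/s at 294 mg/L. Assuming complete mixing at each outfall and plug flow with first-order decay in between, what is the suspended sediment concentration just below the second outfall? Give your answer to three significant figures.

After mixing, C = (57.20·6.100 + 2.160·57.00) / 59.36 = 472.0/59.36 = 7.952 mg/L; combined flow 59.36 m³/s.
2.4%/h lost → k = −ln(1 − 0.024) = 0.02429 h⁻¹.
Applying C = C₀e^(−kt): 7.952 × 0.8212 = 6.530 mg/L.
At the second outfall, C = (59.36·6.530 + 3.260·294.0) / (59.36 + 3.260) = 21.50 mg/L.

21.5 mg/L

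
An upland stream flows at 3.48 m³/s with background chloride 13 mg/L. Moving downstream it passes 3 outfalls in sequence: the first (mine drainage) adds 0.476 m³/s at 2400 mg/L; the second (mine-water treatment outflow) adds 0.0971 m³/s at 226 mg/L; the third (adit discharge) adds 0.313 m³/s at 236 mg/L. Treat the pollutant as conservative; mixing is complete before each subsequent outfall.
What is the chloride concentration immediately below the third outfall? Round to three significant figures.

After outfall 1: Q = 3.480 + 0.4760 = 3.956 m³/s; C = (3.480·13.00 + 0.4760·2400)/3.956 = 300.2 mg/L.
After outfall 2: Q = 3.956 + 0.09710 = 4.053 m³/s; C = (3.956·300.2 + 0.09710·226.0)/4.053 = 298.4 mg/L.
After outfall 3: Q = 4.053 + 0.3130 = 4.366 m³/s; C = (4.053·298.4 + 0.3130·236.0)/4.366 = 294.0 mg/L.

294 mg/L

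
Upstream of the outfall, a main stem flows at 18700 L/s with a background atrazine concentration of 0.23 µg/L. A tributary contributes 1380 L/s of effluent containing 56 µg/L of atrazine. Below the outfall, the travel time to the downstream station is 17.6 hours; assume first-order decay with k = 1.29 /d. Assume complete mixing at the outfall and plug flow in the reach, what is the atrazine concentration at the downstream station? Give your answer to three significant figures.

1.58 µg/L

Flow-weighted average: C = (18700·0.2300 + 1380·56.00) / 20080 = 81580/20080 = 4.063 µg/L.
Applying C = C₀e^(−kt): 4.063 × 0.3883 = 1.578 µg/L.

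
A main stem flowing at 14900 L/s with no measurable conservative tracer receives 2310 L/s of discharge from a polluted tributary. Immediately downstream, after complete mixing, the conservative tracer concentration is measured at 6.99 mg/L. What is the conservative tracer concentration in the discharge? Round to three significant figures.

Mass balance: 14900·0 + 2310·Cₑ = 17210·6.990
→ Cₑ = (17210·6.990 − 14900·0) / 2310 = 52.08 mg/L.

52.1 mg/L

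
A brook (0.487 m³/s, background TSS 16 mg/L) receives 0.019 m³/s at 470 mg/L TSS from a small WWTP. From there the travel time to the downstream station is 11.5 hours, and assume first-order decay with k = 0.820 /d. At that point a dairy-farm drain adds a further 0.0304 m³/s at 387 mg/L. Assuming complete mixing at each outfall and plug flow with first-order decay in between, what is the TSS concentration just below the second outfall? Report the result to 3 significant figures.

43.0 mg/L

Conservation of mass: C = (0.4870·16.00 + 0.01900·470.0) / 0.5060 = 16.72/0.5060 = 33.05 mg/L; combined flow 0.5060 m³/s.
After decay, C = 33.05 × e^(−kt) = 33.05 × 0.6751 = 22.31 mg/L.
Second outfall: C = (0.5060·22.31 + 0.03040·387.0)/0.5364 = 42.98 mg/L.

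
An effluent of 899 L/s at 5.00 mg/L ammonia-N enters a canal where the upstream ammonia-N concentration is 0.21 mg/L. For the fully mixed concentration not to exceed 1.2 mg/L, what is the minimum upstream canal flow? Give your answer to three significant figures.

3450 L/s

Set C_mix = 1.2: (Q·0.2100 + 899.0·5.000) / (Q + 899.0) = 1.2
→ Q = 899.0·(5.000 − 1.2)/(1.2 − 0.2100) = 3451 L/s.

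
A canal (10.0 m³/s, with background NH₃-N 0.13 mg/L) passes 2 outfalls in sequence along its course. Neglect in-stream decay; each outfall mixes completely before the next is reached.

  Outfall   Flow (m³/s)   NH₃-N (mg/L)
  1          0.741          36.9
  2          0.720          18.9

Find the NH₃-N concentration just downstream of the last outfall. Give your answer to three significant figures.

Below outfall 1: Q → 10.74 m³/s, C = (10.00·0.1300 + 0.7410·36.90)/10.74 = 2.667 mg/L.
Below outfall 2: Q → 11.46 m³/s, C = (10.74·2.667 + 0.7200·18.90)/11.46 = 3.686 mg/L.

3.69 mg/L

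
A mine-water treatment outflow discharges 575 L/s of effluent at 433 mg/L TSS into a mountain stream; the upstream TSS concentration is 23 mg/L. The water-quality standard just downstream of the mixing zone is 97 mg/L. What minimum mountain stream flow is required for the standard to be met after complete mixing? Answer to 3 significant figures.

2610 L/s

Set C_mix = 97: (Q·23.00 + 575.0·433.0) / (Q + 575.0) = 97
→ Q = 575.0·(433.0 − 97)/(97 − 23.00) = 2611 L/s.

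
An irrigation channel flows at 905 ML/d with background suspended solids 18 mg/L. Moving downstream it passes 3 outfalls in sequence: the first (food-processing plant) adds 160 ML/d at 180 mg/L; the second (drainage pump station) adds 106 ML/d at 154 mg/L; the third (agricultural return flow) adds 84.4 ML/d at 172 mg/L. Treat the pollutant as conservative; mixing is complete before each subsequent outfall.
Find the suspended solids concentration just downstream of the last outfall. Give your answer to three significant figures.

Below outfall 1: Q → 1065 ML/d, C = (905.0·18.00 + 160.0·180.0)/1065 = 42.34 mg/L.
Below outfall 2: Q → 1171 ML/d, C = (1065·42.34 + 106.0·154.0)/1171 = 52.45 mg/L.
Below outfall 3: Q → 1255 ML/d, C = (1171·52.45 + 84.40·172.0)/1255 = 60.48 mg/L.

60.5 mg/L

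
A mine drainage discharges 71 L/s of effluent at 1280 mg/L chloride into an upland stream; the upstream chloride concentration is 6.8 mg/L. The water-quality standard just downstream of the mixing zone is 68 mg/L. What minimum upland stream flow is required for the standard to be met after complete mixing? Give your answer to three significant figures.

Set C_mix = 68: (Q·6.800 + 71.00·1280) / (Q + 71.00) = 68
→ Q = 71.00·(1280 − 68)/(68 − 6.800) = 1406 L/s.

1410 L/s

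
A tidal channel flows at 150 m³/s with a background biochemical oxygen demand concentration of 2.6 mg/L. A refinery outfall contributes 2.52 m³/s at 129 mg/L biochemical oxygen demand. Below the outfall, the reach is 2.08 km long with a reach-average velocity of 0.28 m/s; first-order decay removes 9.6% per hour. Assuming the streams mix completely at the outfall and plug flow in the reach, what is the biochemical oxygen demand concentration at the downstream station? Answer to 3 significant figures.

3.81 mg/L

Mixed concentration C = ΣQC/ΣQ = (150.0·2.600 + 2.520·129.0) / 152.5 = 715.1/152.5 = 4.688 mg/L.
Travel time t = 2.08·1000 / 0.28 = 7429 s = 2.063 h.
9.6%/h lost → k = −ln(1 − 0.096) = 0.1009 h⁻¹.
First-order decay: C = 4.688·exp(−k·t) = 4.688·0.8120 = 3.807 mg/L.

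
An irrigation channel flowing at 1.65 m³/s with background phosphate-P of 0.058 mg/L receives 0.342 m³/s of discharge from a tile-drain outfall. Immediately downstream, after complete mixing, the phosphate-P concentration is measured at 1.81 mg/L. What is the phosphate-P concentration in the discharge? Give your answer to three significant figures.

Mass balance: 1.650·0.05800 + 0.3420·Cₑ = 1.992·1.810
→ Cₑ = (1.992·1.810 − 1.650·0.05800) / 0.3420 = 10.26 mg/L.

10.3 mg/L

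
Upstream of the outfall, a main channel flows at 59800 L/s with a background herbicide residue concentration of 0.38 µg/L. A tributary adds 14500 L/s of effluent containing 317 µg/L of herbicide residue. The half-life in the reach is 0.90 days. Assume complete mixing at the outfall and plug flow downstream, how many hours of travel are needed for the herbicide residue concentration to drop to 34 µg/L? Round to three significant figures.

18.8 h

Mass balance: C = (59800·0.3800 + 14500·317.0) / 74300 = 4619000/74300 = 62.17 µg/L.
Half-life 0.90 d → k = ln 2 / 0.90 = 0.7702 d⁻¹.
62.17·exp(−k·t) = 34 → t = ln(62.17/34)/k = 67700 s = 18.81 h.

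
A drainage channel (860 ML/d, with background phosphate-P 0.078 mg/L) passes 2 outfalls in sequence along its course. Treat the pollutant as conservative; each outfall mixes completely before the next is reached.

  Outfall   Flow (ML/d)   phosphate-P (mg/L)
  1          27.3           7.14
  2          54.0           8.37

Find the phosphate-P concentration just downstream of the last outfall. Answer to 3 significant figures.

Outfall 1: combined Q = 887.3 ML/d; C = (860.0·0.07800 + 27.30·7.140)/887.3 = 0.2953 mg/L.
Outfall 2: combined Q = 941.3 ML/d; C = (887.3·0.2953 + 54.00·8.370)/941.3 = 0.7585 mg/L.

0.759 mg/L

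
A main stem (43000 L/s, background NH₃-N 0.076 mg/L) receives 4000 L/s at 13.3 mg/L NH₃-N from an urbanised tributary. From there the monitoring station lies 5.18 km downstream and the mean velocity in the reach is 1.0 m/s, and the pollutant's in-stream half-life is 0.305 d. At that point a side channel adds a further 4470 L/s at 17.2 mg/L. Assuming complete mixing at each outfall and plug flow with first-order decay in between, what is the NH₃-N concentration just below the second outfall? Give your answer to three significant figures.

Flow-weighted average: C = (43000·0.07600 + 4000·13.30) / 47000 = 56470/47000 = 1.201 mg/L; combined flow 47000 L/s.
Travel time t = 5.18·1000 / 1.0 = 5180 s = 1.439 h.
Half-life 0.305 d → k = ln 2 / 0.305 = 2.273 d⁻¹.
Decay over the reach: 1.201·exp(−kt) = 1.201·0.8726 = 1.048 mg/L.
Second outfall: C = (47000·1.048 + 4470·17.20)/51470 = 2.451 mg/L.

2.45 mg/L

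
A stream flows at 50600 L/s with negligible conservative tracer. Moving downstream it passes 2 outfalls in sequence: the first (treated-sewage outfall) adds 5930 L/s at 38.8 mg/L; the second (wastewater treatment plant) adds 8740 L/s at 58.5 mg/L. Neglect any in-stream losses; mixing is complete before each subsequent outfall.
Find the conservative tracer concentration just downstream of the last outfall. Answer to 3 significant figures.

After outfall 1: Q = 50600 + 5930 = 56530 L/s; C = (50600·0 + 5930·38.80)/56530 = 4.070 mg/L.
After outfall 2: Q = 56530 + 8740 = 65270 L/s; C = (56530·4.070 + 8740·58.50)/65270 = 11.36 mg/L.

11.4 mg/L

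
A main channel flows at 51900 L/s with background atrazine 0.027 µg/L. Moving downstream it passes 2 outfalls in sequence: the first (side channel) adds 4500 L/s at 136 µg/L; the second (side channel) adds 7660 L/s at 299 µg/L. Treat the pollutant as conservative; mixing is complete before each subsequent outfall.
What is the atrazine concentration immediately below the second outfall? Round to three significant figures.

45.3 µg/L

Outfall 1: combined Q = 56400 L/s; C = (51900·0.02700 + 4500·136.0)/56400 = 10.88 µg/L.
Outfall 2: combined Q = 64060 L/s; C = (56400·10.88 + 7660·299.0)/64060 = 45.33 µg/L.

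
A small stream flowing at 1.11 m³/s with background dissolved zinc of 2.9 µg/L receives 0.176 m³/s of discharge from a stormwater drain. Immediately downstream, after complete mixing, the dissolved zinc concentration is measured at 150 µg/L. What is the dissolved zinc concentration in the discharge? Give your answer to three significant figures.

Mass balance: 1.110·2.900 + 0.1760·Cₑ = 1.286·150.0
→ Cₑ = (1.286·150.0 − 1.110·2.900) / 0.1760 = 1078 µg/L.

1080 µg/L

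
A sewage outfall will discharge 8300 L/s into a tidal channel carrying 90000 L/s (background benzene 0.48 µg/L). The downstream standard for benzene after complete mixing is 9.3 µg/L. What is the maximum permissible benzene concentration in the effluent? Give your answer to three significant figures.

105 µg/L

At the limit, (Qr·Cr + Qe·Cₑ)/(Qr + Qe) = 9.3:
Cₑ = (98300·9.3 − 90000·0.4800) / 8300 = 104.9 µg/L.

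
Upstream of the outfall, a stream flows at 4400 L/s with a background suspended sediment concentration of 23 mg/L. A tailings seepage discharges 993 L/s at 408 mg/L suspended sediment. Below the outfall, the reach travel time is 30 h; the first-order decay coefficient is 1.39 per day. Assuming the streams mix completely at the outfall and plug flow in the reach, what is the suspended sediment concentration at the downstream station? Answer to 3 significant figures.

16.5 mg/L

After mixing, C = (4400·23.00 + 993.0·408.0) / 5393 = 506300/5393 = 93.89 mg/L.
After decay, C = 93.89 × e^(−kt) = 93.89 × 0.1760 = 16.52 mg/L.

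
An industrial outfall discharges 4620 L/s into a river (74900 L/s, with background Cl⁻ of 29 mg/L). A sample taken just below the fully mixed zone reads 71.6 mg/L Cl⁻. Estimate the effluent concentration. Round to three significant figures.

Mass balance: 74900·29.00 + 4620·Cₑ = 79520·71.60
→ Cₑ = (79520·71.60 − 74900·29.00) / 4620 = 762.2 mg/L.

762 mg/L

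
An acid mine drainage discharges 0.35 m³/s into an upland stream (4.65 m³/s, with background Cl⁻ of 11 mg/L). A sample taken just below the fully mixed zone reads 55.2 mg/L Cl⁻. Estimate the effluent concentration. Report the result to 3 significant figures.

Mass balance: 4.650·11.00 + 0.3500·Cₑ = 5.000·55.20
→ Cₑ = (5.000·55.20 − 4.650·11.00) / 0.3500 = 642.4 mg/L.

642 mg/L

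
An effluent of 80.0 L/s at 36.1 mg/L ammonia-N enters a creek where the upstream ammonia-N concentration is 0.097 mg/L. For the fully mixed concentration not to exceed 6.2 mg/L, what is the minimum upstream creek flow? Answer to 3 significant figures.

Set C_mix = 6.2: (Q·0.09700 + 80.00·36.10) / (Q + 80.00) = 6.2
→ Q = 80.00·(36.10 − 6.2)/(6.2 − 0.09700) = 391.9 L/s.

392 L/s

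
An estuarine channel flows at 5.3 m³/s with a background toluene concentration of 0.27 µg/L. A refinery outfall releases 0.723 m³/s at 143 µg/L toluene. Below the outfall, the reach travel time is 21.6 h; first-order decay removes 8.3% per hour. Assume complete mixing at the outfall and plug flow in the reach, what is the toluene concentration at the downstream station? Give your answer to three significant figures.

2.68 µg/L

After mixing, C = (5.300·0.2700 + 0.7230·143.0) / 6.023 = 104.8/6.023 = 17.40 µg/L.
8.3%/h lost → k = −ln(1 − 0.083) = 0.08665 h⁻¹.
Applying C = C₀e^(−kt): 17.40 × 0.1539 = 2.678 µg/L.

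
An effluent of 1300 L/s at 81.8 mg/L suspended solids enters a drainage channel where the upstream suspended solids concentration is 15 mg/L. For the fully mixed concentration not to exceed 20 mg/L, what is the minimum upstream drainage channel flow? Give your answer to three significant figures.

Set C_mix = 20: (Q·15.00 + 1300·81.80) / (Q + 1300) = 20
→ Q = 1300·(81.80 − 20)/(20 − 15.00) = 16070 L/s.

16100 L/s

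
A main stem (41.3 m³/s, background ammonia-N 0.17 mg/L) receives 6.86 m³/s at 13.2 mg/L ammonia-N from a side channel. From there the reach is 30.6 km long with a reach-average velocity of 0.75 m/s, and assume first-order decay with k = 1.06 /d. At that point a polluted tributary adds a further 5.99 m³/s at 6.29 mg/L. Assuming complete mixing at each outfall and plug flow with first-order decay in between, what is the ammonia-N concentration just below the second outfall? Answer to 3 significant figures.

1.79 mg/L

Mass balance: C = (41.30·0.1700 + 6.860·13.20) / 48.16 = 97.57/48.16 = 2.026 mg/L; combined flow 48.16 m³/s.
Travel time t = 30.6·1000 / 0.75 = 40800 s = 11.33 h.
First-order decay: C = 2.026·exp(−k·t) = 2.026·0.6062 = 1.228 mg/L.
At the second outfall, C = (48.16·1.228 + 5.990·6.290) / (48.16 + 5.990) = 1.788 mg/L.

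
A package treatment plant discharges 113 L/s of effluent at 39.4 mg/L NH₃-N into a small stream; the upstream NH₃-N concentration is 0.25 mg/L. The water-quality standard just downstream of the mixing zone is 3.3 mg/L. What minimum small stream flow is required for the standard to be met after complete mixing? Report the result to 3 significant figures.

1340 L/s

Set C_mix = 3.3: (Q·0.2500 + 113.0·39.40) / (Q + 113.0) = 3.3
→ Q = 113.0·(39.40 − 3.3)/(3.3 − 0.2500) = 1337 L/s.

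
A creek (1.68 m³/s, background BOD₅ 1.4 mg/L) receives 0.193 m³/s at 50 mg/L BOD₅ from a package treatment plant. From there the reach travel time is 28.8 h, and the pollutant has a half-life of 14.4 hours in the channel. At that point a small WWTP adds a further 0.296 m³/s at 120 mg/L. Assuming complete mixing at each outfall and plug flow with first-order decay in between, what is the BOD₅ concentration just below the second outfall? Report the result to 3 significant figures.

17.8 mg/L

Mixed concentration C = ΣQC/ΣQ = (1.680·1.400 + 0.1930·50.00) / 1.873 = 12.00/1.873 = 6.408 mg/L; combined flow 1.873 m³/s.
Half-life 14.4 h → k = ln 2 / 14.4 = 0.04814 h⁻¹ = 1.155 d⁻¹.
Decay over the reach: 6.408·exp(−kt) = 6.408·0.2500 = 1.602 mg/L.
Second outfall: C = (1.873·1.602 + 0.2960·120.0)/2.169 = 17.76 mg/L.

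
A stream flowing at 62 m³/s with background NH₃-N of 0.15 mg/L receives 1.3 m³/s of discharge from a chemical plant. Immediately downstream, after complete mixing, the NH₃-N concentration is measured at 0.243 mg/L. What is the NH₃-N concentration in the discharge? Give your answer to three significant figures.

Mass balance: 62.00·0.1500 + 1.300·Cₑ = 63.30·0.2430
→ Cₑ = (63.30·0.2430 − 62.00·0.1500) / 1.300 = 4.678 mg/L.

4.68 mg/L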